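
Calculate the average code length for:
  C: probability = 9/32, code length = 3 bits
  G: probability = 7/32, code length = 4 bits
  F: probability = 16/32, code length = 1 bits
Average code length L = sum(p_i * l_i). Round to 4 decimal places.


Weighted contributions p_i * l_i:
  C: (9/32) * 3 = 27/32
  G: (7/32) * 4 = 28/32
  F: (16/32) * 1 = 16/32
Sum = (27 + 28 + 16)/32 = 71/32

L = 71/32 = 2.2188 bits/symbol


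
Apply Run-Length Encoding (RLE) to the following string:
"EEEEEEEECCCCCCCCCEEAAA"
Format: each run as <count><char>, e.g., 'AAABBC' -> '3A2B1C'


Scanning runs left to right:
  i=0: run of 'E' x 8 -> '8E'
  i=8: run of 'C' x 9 -> '9C'
  i=17: run of 'E' x 2 -> '2E'
  i=19: run of 'A' x 3 -> '3A'

RLE = 8E9C2E3A


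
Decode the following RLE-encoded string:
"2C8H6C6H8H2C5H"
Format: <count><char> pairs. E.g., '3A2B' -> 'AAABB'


Expanding each <count><char> pair:
  2C -> 'CC'
  8H -> 'HHHHHHHH'
  6C -> 'CCCCCC'
  6H -> 'HHHHHH'
  8H -> 'HHHHHHHH'
  2C -> 'CC'
  5H -> 'HHHHH'

Decoded = CCHHHHHHHHCCCCCCHHHHHHHHHHHHHHCCHHHHH


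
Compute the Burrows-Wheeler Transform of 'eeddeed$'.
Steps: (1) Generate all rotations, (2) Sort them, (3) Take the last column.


Rotations (sorted):
  0: $eeddeed -> last char: d
  1: d$eeddee -> last char: e
  2: ddeed$ee -> last char: e
  3: deed$eed -> last char: d
  4: ed$eedde -> last char: e
  5: eddeed$e -> last char: e
  6: eed$eedd -> last char: d
  7: eeddeed$ -> last char: $


BWT = deedeed$


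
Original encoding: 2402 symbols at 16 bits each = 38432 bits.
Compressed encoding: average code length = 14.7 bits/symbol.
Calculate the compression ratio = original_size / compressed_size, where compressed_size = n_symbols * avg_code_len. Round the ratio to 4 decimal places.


original_size = n_symbols * orig_bits = 2402 * 16 = 38432 bits
compressed_size = n_symbols * avg_code_len = 2402 * 14.7 = 35309.4 bits
ratio = original_size / compressed_size = 38432 / 35309.4 = 1.0884

Compression ratio = 1.0884


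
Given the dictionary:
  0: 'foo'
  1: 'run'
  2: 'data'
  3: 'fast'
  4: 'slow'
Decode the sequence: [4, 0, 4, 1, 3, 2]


Look up each index in the dictionary:
  4 -> 'slow'
  0 -> 'foo'
  4 -> 'slow'
  1 -> 'run'
  3 -> 'fast'
  2 -> 'data'

Decoded: "slow foo slow run fast data"


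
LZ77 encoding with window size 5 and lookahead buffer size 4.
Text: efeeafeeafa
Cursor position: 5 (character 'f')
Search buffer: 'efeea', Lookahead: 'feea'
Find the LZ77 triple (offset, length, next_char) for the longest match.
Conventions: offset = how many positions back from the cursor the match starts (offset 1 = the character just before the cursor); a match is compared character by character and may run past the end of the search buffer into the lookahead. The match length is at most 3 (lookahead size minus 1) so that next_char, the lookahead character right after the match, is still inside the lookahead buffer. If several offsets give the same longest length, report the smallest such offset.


Try each offset into the search buffer:
  offset=1 (pos 4, char 'a'): match length 0
  offset=2 (pos 3, char 'e'): match length 0
  offset=3 (pos 2, char 'e'): match length 0
  offset=4 (pos 1, char 'f'): match length 3
  offset=5 (pos 0, char 'e'): match length 0
Longest match has length 3 at offset 4.
next_char = character at position 5 + 3 = 8 -> 'a'

Best match: offset=4, length=3 (matching 'fee' starting at position 1)
LZ77 triple: (4, 3, 'a')


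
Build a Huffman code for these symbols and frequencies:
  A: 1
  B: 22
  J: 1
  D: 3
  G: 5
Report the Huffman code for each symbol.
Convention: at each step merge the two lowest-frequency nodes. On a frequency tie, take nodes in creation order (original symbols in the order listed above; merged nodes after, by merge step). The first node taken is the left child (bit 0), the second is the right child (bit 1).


Huffman tree construction:
Step 1: Merge A(1) + J(1) = 2
Step 2: Merge (A+J)(2) + D(3) = 5
Step 3: Merge G(5) + ((A+J)+D)(5) = 10
Step 4: Merge (G+((A+J)+D))(10) + B(22) = 32
Read each symbol's code off the tree from the root (left child = 0, right child = 1).

Codes:
  A: 0100 (length 4)
  B: 1 (length 1)
  J: 0101 (length 4)
  D: 011 (length 3)
  G: 00 (length 2)
Average code length: 49/32 = 1.5313 bits/symbol


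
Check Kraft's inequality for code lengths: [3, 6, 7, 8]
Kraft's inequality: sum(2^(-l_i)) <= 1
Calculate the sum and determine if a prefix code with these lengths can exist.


Sum = 2^(-3) + 2^(-6) + 2^(-7) + 2^(-8)
    = 0.125 + 0.015625 + 0.0078125 + 0.00390625
    = 39/256 = 0.15234375
Since 0.15234375 <= 1, Kraft's inequality IS satisfied.
A prefix code with these lengths CAN exist.

Kraft sum = 0.15234375. Satisfied.


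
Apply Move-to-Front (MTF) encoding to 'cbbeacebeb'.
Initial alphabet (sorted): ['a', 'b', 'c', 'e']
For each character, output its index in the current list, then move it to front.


MTF encoding:
'c': index 2 in ['a', 'b', 'c', 'e'] -> ['c', 'a', 'b', 'e']
'b': index 2 in ['c', 'a', 'b', 'e'] -> ['b', 'c', 'a', 'e']
'b': index 0 in ['b', 'c', 'a', 'e'] -> ['b', 'c', 'a', 'e']
'e': index 3 in ['b', 'c', 'a', 'e'] -> ['e', 'b', 'c', 'a']
'a': index 3 in ['e', 'b', 'c', 'a'] -> ['a', 'e', 'b', 'c']
'c': index 3 in ['a', 'e', 'b', 'c'] -> ['c', 'a', 'e', 'b']
'e': index 2 in ['c', 'a', 'e', 'b'] -> ['e', 'c', 'a', 'b']
'b': index 3 in ['e', 'c', 'a', 'b'] -> ['b', 'e', 'c', 'a']
'e': index 1 in ['b', 'e', 'c', 'a'] -> ['e', 'b', 'c', 'a']
'b': index 1 in ['e', 'b', 'c', 'a'] -> ['b', 'e', 'c', 'a']


Output: [2, 2, 0, 3, 3, 3, 2, 3, 1, 1]


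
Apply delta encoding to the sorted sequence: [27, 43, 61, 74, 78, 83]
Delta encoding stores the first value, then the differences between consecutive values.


First value: 27
Deltas:
  43 - 27 = 16
  61 - 43 = 18
  74 - 61 = 13
  78 - 74 = 4
  83 - 78 = 5


Delta encoded: [27, 16, 18, 13, 4, 5]


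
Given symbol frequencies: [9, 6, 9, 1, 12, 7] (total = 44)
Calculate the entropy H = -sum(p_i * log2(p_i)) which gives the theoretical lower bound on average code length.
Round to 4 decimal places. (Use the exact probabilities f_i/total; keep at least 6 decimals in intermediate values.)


Per-symbol terms -p_i * log2(p_i) with p_i = f_i/44:
  p = 9/44 = 0.204545: log2(p) = -2.289507, -p*log2(p) = 0.468308
  p = 6/44 = 0.136364: log2(p) = -2.874469, -p*log2(p) = 0.391973
  p = 9/44 = 0.204545: log2(p) = -2.289507, -p*log2(p) = 0.468308
  p = 1/44 = 0.022727: log2(p) = -5.459432, -p*log2(p) = 0.124078
  p = 12/44 = 0.272727: log2(p) = -1.874469, -p*log2(p) = 0.511219
  p = 7/44 = 0.159091: log2(p) = -2.652077, -p*log2(p) = 0.421921
H = 0.468308 + 0.391973 + 0.468308 + 0.124078 + 0.511219 + 0.421921 = 2.385807

H = 2.3858 bits/symbol


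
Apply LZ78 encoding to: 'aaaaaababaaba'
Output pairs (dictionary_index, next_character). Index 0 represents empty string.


LZ78 encoding steps:
Dictionary: {0: ''}
Step 1: w='' (idx 0), next='a' -> output (0, 'a'), add 'a' as idx 1
Step 2: w='a' (idx 1), next='a' -> output (1, 'a'), add 'aa' as idx 2
Step 3: w='aa' (idx 2), next='a' -> output (2, 'a'), add 'aaa' as idx 3
Step 4: w='' (idx 0), next='b' -> output (0, 'b'), add 'b' as idx 4
Step 5: w='a' (idx 1), next='b' -> output (1, 'b'), add 'ab' as idx 5
Step 6: w='aa' (idx 2), next='b' -> output (2, 'b'), add 'aab' as idx 6
Step 7: w='a' (idx 1), end of input -> output (1, '')


Encoded: [(0, 'a'), (1, 'a'), (2, 'a'), (0, 'b'), (1, 'b'), (2, 'b'), (1, '')]


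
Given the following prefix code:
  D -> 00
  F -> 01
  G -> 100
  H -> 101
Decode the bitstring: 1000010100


Decoding step by step:
Bits 100 -> G
Bits 00 -> D
Bits 101 -> H
Bits 00 -> D


Decoded message: GDHD


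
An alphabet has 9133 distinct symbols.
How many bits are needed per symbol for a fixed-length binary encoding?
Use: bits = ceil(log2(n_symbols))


log2(9133) = 13.1569
Bracket: 2^13 = 8192 < 9133 <= 2^14 = 16384
So ceil(log2(9133)) = 14

bits = ceil(log2(9133)) = ceil(13.1569) = 14 bits


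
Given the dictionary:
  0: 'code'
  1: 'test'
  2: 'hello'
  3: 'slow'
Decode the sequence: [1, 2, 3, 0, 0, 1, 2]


Look up each index in the dictionary:
  1 -> 'test'
  2 -> 'hello'
  3 -> 'slow'
  0 -> 'code'
  0 -> 'code'
  1 -> 'test'
  2 -> 'hello'

Decoded: "test hello slow code code test hello"


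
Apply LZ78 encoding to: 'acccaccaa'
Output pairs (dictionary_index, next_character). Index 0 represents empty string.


LZ78 encoding steps:
Dictionary: {0: ''}
Step 1: w='' (idx 0), next='a' -> output (0, 'a'), add 'a' as idx 1
Step 2: w='' (idx 0), next='c' -> output (0, 'c'), add 'c' as idx 2
Step 3: w='c' (idx 2), next='c' -> output (2, 'c'), add 'cc' as idx 3
Step 4: w='a' (idx 1), next='c' -> output (1, 'c'), add 'ac' as idx 4
Step 5: w='c' (idx 2), next='a' -> output (2, 'a'), add 'ca' as idx 5
Step 6: w='a' (idx 1), end of input -> output (1, '')


Encoded: [(0, 'a'), (0, 'c'), (2, 'c'), (1, 'c'), (2, 'a'), (1, '')]


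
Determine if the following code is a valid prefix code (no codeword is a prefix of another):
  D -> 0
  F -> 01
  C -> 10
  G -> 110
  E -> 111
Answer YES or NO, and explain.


Checking each pair (does one codeword prefix another?):
  D='0' vs F='01': prefix -- VIOLATION

NO -- this is NOT a valid prefix code. D (0) is a prefix of F (01).


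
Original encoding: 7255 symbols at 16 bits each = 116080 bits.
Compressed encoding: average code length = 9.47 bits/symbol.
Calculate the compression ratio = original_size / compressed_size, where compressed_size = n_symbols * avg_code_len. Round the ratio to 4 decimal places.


original_size = n_symbols * orig_bits = 7255 * 16 = 116080 bits
compressed_size = n_symbols * avg_code_len = 7255 * 9.47 = 68704.85 bits
ratio = original_size / compressed_size = 116080 / 68704.85 = 1.6895

Compression ratio = 1.6895


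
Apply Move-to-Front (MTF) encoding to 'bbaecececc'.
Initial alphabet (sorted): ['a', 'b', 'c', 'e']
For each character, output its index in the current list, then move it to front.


MTF encoding:
'b': index 1 in ['a', 'b', 'c', 'e'] -> ['b', 'a', 'c', 'e']
'b': index 0 in ['b', 'a', 'c', 'e'] -> ['b', 'a', 'c', 'e']
'a': index 1 in ['b', 'a', 'c', 'e'] -> ['a', 'b', 'c', 'e']
'e': index 3 in ['a', 'b', 'c', 'e'] -> ['e', 'a', 'b', 'c']
'c': index 3 in ['e', 'a', 'b', 'c'] -> ['c', 'e', 'a', 'b']
'e': index 1 in ['c', 'e', 'a', 'b'] -> ['e', 'c', 'a', 'b']
'c': index 1 in ['e', 'c', 'a', 'b'] -> ['c', 'e', 'a', 'b']
'e': index 1 in ['c', 'e', 'a', 'b'] -> ['e', 'c', 'a', 'b']
'c': index 1 in ['e', 'c', 'a', 'b'] -> ['c', 'e', 'a', 'b']
'c': index 0 in ['c', 'e', 'a', 'b'] -> ['c', 'e', 'a', 'b']


Output: [1, 0, 1, 3, 3, 1, 1, 1, 1, 0]


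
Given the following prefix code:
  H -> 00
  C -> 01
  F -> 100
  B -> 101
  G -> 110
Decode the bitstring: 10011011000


Decoding step by step:
Bits 100 -> F
Bits 110 -> G
Bits 110 -> G
Bits 00 -> H


Decoded message: FGGH


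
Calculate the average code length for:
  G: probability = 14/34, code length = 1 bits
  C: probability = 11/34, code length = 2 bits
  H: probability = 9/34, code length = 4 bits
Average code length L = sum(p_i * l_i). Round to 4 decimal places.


Weighted contributions p_i * l_i:
  G: (14/34) * 1 = 14/34
  C: (11/34) * 2 = 22/34
  H: (9/34) * 4 = 36/34
Sum = (14 + 22 + 36)/34 = 72/34

L = 72/34 = 2.1176 bits/symbol


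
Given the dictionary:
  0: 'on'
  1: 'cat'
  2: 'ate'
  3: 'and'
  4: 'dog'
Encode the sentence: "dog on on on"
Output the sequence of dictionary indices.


Look up each word in the dictionary:
  'dog' -> 4
  'on' -> 0
  'on' -> 0
  'on' -> 0

Encoded: [4, 0, 0, 0]


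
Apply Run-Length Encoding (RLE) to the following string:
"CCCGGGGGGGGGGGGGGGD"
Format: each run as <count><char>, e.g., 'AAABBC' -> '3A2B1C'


Scanning runs left to right:
  i=0: run of 'C' x 3 -> '3C'
  i=3: run of 'G' x 15 -> '15G'
  i=18: run of 'D' x 1 -> '1D'

RLE = 3C15G1D


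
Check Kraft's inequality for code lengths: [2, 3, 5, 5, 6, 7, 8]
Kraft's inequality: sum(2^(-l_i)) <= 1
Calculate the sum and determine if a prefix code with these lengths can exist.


Sum = 2^(-2) + 2^(-3) + 2^(-5) + 2^(-5) + 2^(-6) + 2^(-7) + 2^(-8)
    = 0.25 + 0.125 + 0.03125 + 0.03125 + 0.015625 + 0.0078125 + 0.00390625
    = 119/256 = 0.46484375
Since 0.46484375 <= 1, Kraft's inequality IS satisfied.
A prefix code with these lengths CAN exist.

Kraft sum = 0.46484375. Satisfied.


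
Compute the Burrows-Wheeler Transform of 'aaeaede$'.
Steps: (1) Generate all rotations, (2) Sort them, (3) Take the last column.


Rotations (sorted):
  0: $aaeaede -> last char: e
  1: aaeaede$ -> last char: $
  2: aeaede$a -> last char: a
  3: aede$aae -> last char: e
  4: de$aaeae -> last char: e
  5: e$aaeaed -> last char: d
  6: eaede$aa -> last char: a
  7: ede$aaea -> last char: a


BWT = e$aeedaa


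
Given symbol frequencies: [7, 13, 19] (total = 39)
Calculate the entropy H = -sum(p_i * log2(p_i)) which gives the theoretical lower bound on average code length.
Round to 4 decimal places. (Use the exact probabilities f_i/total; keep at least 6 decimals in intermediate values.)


Per-symbol terms -p_i * log2(p_i) with p_i = f_i/39:
  p = 7/39 = 0.179487: log2(p) = -2.478047, -p*log2(p) = 0.444778
  p = 13/39 = 0.333333: log2(p) = -1.584963, -p*log2(p) = 0.528321
  p = 19/39 = 0.487179: log2(p) = -1.037475, -p*log2(p) = 0.505436
H = 0.444778 + 0.528321 + 0.505436 = 1.478535

H = 1.4785 bits/symbol


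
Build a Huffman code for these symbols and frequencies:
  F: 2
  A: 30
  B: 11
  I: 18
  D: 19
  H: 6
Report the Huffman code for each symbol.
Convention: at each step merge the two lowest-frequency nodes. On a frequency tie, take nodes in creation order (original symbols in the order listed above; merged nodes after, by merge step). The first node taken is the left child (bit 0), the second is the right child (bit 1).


Huffman tree construction:
Step 1: Merge F(2) + H(6) = 8
Step 2: Merge (F+H)(8) + B(11) = 19
Step 3: Merge I(18) + D(19) = 37
Step 4: Merge ((F+H)+B)(19) + A(30) = 49
Step 5: Merge (I+D)(37) + (((F+H)+B)+A)(49) = 86
Read each symbol's code off the tree from the root (left child = 0, right child = 1).

Codes:
  F: 1000 (length 4)
  A: 11 (length 2)
  B: 101 (length 3)
  I: 00 (length 2)
  D: 01 (length 2)
  H: 1001 (length 4)
Average code length: 199/86 = 2.3140 bits/symbol


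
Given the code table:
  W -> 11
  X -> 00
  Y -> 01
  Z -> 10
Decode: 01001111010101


Decoding:
01 -> Y
00 -> X
11 -> W
11 -> W
01 -> Y
01 -> Y
01 -> Y


Result: YXWWYYY


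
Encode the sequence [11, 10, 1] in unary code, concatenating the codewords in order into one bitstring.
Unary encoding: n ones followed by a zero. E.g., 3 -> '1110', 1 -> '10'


Encode each number as n ones followed by a terminating 0:
  11 -> 111111111110 (12 bits)
  10 -> 11111111110 (11 bits)
  1 -> 10 (2 bits)
Total length = 12 + 11 + 2 = 25 bits.

Unary([11, 10, 1]) = 1111111111101111111111010 (25 bits)


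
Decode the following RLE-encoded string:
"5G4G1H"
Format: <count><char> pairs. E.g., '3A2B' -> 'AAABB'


Expanding each <count><char> pair:
  5G -> 'GGGGG'
  4G -> 'GGGG'
  1H -> 'H'

Decoded = GGGGGGGGGH


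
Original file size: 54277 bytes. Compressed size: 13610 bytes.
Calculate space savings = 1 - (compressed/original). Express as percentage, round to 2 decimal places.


ratio = compressed/original = 13610/54277 = 0.250751
savings = 1 - ratio = 1 - 0.250751 = 0.749249
as a percentage: 0.749249 * 100 = 74.92%

Space savings = 1 - 13610/54277 = 74.92%


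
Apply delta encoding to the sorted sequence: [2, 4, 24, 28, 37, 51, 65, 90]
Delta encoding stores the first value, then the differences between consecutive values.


First value: 2
Deltas:
  4 - 2 = 2
  24 - 4 = 20
  28 - 24 = 4
  37 - 28 = 9
  51 - 37 = 14
  65 - 51 = 14
  90 - 65 = 25


Delta encoded: [2, 2, 20, 4, 9, 14, 14, 25]


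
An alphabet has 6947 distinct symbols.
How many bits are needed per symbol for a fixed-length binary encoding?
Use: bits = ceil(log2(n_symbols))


log2(6947) = 12.7622
Bracket: 2^12 = 4096 < 6947 <= 2^13 = 8192
So ceil(log2(6947)) = 13

bits = ceil(log2(6947)) = ceil(12.7622) = 13 bits


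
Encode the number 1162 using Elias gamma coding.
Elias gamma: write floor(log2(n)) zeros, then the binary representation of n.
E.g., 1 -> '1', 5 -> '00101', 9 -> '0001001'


num_bits = floor(log2(1162)) + 1 = 11
leading_zeros = num_bits - 1 = 10
binary(1162) = 10010001010

Elias gamma(1162) = '0000000000' + '10010001010' = 000000000010010001010 (21 bits)


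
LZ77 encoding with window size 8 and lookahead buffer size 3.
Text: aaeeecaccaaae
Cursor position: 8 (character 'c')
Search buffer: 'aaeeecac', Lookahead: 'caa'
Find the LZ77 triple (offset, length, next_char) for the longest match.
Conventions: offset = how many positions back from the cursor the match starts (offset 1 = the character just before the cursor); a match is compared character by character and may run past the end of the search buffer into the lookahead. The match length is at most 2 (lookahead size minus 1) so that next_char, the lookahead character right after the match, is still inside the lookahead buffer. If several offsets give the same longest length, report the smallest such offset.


Try each offset into the search buffer:
  offset=1 (pos 7, char 'c'): match length 1
  offset=2 (pos 6, char 'a'): match length 0
  offset=3 (pos 5, char 'c'): match length 2
  offset=4 (pos 4, char 'e'): match length 0
  offset=5 (pos 3, char 'e'): match length 0
  offset=6 (pos 2, char 'e'): match length 0
  offset=7 (pos 1, char 'a'): match length 0
  offset=8 (pos 0, char 'a'): match length 0
Longest match has length 2 at offset 3.
next_char = character at position 8 + 2 = 10 -> 'a'

Best match: offset=3, length=2 (matching 'ca' starting at position 5)
LZ77 triple: (3, 2, 'a')


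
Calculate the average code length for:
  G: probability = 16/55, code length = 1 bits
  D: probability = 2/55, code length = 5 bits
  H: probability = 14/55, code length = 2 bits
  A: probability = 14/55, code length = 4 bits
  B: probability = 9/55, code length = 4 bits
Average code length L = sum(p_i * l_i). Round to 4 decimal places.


Weighted contributions p_i * l_i:
  G: (16/55) * 1 = 16/55
  D: (2/55) * 5 = 10/55
  H: (14/55) * 2 = 28/55
  A: (14/55) * 4 = 56/55
  B: (9/55) * 4 = 36/55
Sum = (16 + 10 + 28 + 56 + 36)/55 = 146/55

L = 146/55 = 2.6545 bits/symbol


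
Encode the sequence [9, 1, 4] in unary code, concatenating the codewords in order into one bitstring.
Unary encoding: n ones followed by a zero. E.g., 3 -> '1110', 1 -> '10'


Encode each number as n ones followed by a terminating 0:
  9 -> 1111111110 (10 bits)
  1 -> 10 (2 bits)
  4 -> 11110 (5 bits)
Total length = 10 + 2 + 5 = 17 bits.

Unary([9, 1, 4]) = 11111111101011110 (17 bits)


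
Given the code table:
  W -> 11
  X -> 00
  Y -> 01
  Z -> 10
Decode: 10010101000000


Decoding:
10 -> Z
01 -> Y
01 -> Y
01 -> Y
00 -> X
00 -> X
00 -> X


Result: ZYYYXXX


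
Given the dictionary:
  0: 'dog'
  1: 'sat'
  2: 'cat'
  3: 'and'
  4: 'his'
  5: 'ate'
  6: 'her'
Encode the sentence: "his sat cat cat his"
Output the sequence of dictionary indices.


Look up each word in the dictionary:
  'his' -> 4
  'sat' -> 1
  'cat' -> 2
  'cat' -> 2
  'his' -> 4

Encoded: [4, 1, 2, 2, 4]


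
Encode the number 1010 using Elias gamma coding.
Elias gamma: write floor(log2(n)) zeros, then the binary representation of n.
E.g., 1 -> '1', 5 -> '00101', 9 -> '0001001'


num_bits = floor(log2(1010)) + 1 = 10
leading_zeros = num_bits - 1 = 9
binary(1010) = 1111110010

Elias gamma(1010) = '000000000' + '1111110010' = 0000000001111110010 (19 bits)


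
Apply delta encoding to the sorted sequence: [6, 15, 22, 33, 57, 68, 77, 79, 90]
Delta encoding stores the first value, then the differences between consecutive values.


First value: 6
Deltas:
  15 - 6 = 9
  22 - 15 = 7
  33 - 22 = 11
  57 - 33 = 24
  68 - 57 = 11
  77 - 68 = 9
  79 - 77 = 2
  90 - 79 = 11


Delta encoded: [6, 9, 7, 11, 24, 11, 9, 2, 11]


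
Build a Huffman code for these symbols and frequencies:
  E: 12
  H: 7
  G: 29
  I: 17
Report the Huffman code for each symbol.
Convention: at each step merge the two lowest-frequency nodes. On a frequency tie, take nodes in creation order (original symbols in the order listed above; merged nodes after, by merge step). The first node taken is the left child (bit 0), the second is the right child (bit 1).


Huffman tree construction:
Step 1: Merge H(7) + E(12) = 19
Step 2: Merge I(17) + (H+E)(19) = 36
Step 3: Merge G(29) + (I+(H+E))(36) = 65
Read each symbol's code off the tree from the root (left child = 0, right child = 1).

Codes:
  E: 111 (length 3)
  H: 110 (length 3)
  G: 0 (length 1)
  I: 10 (length 2)
Average code length: 120/65 = 1.8462 bits/symbol


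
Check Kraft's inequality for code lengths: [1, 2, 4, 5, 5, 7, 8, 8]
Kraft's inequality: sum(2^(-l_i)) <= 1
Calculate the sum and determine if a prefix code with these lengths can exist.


Sum = 2^(-1) + 2^(-2) + 2^(-4) + 2^(-5) + 2^(-5) + 2^(-7) + 2^(-8) + 2^(-8)
    = 0.5 + 0.25 + 0.0625 + 0.03125 + 0.03125 + 0.0078125 + 0.00390625 + 0.00390625
    = 228/256 = 0.890625
Since 0.890625 <= 1, Kraft's inequality IS satisfied.
A prefix code with these lengths CAN exist.

Kraft sum = 0.890625. Satisfied.


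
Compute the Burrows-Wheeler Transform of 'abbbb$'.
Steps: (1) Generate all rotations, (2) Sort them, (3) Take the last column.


Rotations (sorted):
  0: $abbbb -> last char: b
  1: abbbb$ -> last char: $
  2: b$abbb -> last char: b
  3: bb$abb -> last char: b
  4: bbb$ab -> last char: b
  5: bbbb$a -> last char: a


BWT = b$bbba


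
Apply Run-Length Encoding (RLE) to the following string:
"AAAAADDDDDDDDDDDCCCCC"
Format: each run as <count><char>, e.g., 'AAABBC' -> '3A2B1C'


Scanning runs left to right:
  i=0: run of 'A' x 5 -> '5A'
  i=5: run of 'D' x 11 -> '11D'
  i=16: run of 'C' x 5 -> '5C'

RLE = 5A11D5C


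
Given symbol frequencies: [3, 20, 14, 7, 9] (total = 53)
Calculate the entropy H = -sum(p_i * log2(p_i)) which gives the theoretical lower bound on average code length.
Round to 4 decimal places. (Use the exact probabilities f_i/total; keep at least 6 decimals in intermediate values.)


Per-symbol terms -p_i * log2(p_i) with p_i = f_i/53:
  p = 3/53 = 0.056604: log2(p) = -4.142958, -p*log2(p) = 0.234507
  p = 20/53 = 0.377358: log2(p) = -1.405992, -p*log2(p) = 0.530563
  p = 14/53 = 0.264151: log2(p) = -1.920566, -p*log2(p) = 0.507319
  p = 7/53 = 0.132075: log2(p) = -2.920566, -p*log2(p) = 0.385735
  p = 9/53 = 0.169811: log2(p) = -2.557995, -p*log2(p) = 0.434377
H = 0.234507 + 0.530563 + 0.507319 + 0.385735 + 0.434377 = 2.092501

H = 2.0925 bits/symbol


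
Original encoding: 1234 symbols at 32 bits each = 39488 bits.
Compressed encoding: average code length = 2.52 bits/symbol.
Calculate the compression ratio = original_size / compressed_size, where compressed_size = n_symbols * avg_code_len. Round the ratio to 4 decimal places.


original_size = n_symbols * orig_bits = 1234 * 32 = 39488 bits
compressed_size = n_symbols * avg_code_len = 1234 * 2.52 = 3109.68 bits
ratio = original_size / compressed_size = 39488 / 3109.68 = 12.6984

Compression ratio = 12.6984


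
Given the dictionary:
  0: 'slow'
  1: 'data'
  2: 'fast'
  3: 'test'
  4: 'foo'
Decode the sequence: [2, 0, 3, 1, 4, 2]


Look up each index in the dictionary:
  2 -> 'fast'
  0 -> 'slow'
  3 -> 'test'
  1 -> 'data'
  4 -> 'foo'
  2 -> 'fast'

Decoded: "fast slow test data foo fast"


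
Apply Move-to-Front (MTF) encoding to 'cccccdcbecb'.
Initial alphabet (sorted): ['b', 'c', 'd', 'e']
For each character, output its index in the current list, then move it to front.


MTF encoding:
'c': index 1 in ['b', 'c', 'd', 'e'] -> ['c', 'b', 'd', 'e']
'c': index 0 in ['c', 'b', 'd', 'e'] -> ['c', 'b', 'd', 'e']
'c': index 0 in ['c', 'b', 'd', 'e'] -> ['c', 'b', 'd', 'e']
'c': index 0 in ['c', 'b', 'd', 'e'] -> ['c', 'b', 'd', 'e']
'c': index 0 in ['c', 'b', 'd', 'e'] -> ['c', 'b', 'd', 'e']
'd': index 2 in ['c', 'b', 'd', 'e'] -> ['d', 'c', 'b', 'e']
'c': index 1 in ['d', 'c', 'b', 'e'] -> ['c', 'd', 'b', 'e']
'b': index 2 in ['c', 'd', 'b', 'e'] -> ['b', 'c', 'd', 'e']
'e': index 3 in ['b', 'c', 'd', 'e'] -> ['e', 'b', 'c', 'd']
'c': index 2 in ['e', 'b', 'c', 'd'] -> ['c', 'e', 'b', 'd']
'b': index 2 in ['c', 'e', 'b', 'd'] -> ['b', 'c', 'e', 'd']


Output: [1, 0, 0, 0, 0, 2, 1, 2, 3, 2, 2]


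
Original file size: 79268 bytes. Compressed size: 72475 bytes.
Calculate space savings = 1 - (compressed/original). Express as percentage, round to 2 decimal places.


ratio = compressed/original = 72475/79268 = 0.914303
savings = 1 - ratio = 1 - 0.914303 = 0.085697
as a percentage: 0.085697 * 100 = 8.57%

Space savings = 1 - 72475/79268 = 8.57%


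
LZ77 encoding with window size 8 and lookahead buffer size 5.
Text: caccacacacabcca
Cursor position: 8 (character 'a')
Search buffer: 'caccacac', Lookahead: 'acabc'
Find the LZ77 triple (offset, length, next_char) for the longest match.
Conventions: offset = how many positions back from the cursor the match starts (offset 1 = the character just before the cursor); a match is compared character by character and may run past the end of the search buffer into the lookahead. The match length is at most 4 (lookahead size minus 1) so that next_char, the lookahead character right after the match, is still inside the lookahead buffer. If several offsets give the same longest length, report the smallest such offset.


Try each offset into the search buffer:
  offset=1 (pos 7, char 'c'): match length 0
  offset=2 (pos 6, char 'a'): match length 3
  offset=3 (pos 5, char 'c'): match length 0
  offset=4 (pos 4, char 'a'): match length 3
  offset=5 (pos 3, char 'c'): match length 0
  offset=6 (pos 2, char 'c'): match length 0
  offset=7 (pos 1, char 'a'): match length 2
  offset=8 (pos 0, char 'c'): match length 0
Longest match has length 3, found at offsets 2, 4; take the smallest, offset 2.
next_char = character at position 8 + 3 = 11 -> 'b'

Best match: offset=2, length=3 (matching 'aca' starting at position 6)
LZ77 triple: (2, 3, 'b')


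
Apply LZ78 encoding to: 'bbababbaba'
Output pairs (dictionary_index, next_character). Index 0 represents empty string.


LZ78 encoding steps:
Dictionary: {0: ''}
Step 1: w='' (idx 0), next='b' -> output (0, 'b'), add 'b' as idx 1
Step 2: w='b' (idx 1), next='a' -> output (1, 'a'), add 'ba' as idx 2
Step 3: w='ba' (idx 2), next='b' -> output (2, 'b'), add 'bab' as idx 3
Step 4: w='bab' (idx 3), next='a' -> output (3, 'a'), add 'baba' as idx 4


Encoded: [(0, 'b'), (1, 'a'), (2, 'b'), (3, 'a')]


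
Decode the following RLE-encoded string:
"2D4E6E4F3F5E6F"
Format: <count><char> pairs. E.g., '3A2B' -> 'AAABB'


Expanding each <count><char> pair:
  2D -> 'DD'
  4E -> 'EEEE'
  6E -> 'EEEEEE'
  4F -> 'FFFF'
  3F -> 'FFF'
  5E -> 'EEEEE'
  6F -> 'FFFFFF'

Decoded = DDEEEEEEEEEEFFFFFFFEEEEEFFFFFF


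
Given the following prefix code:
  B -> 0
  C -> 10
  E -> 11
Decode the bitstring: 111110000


Decoding step by step:
Bits 11 -> E
Bits 11 -> E
Bits 10 -> C
Bits 0 -> B
Bits 0 -> B
Bits 0 -> B


Decoded message: EECBBB


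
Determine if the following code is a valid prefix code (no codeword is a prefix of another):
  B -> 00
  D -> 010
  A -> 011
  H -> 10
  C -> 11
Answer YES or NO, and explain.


Checking each pair (does one codeword prefix another?):
  B='00' vs D='010': no prefix
  B='00' vs A='011': no prefix
  B='00' vs H='10': no prefix
  B='00' vs C='11': no prefix
  D='010' vs B='00': no prefix
  D='010' vs A='011': no prefix
  D='010' vs H='10': no prefix
  D='010' vs C='11': no prefix
  A='011' vs B='00': no prefix
  A='011' vs D='010': no prefix
  A='011' vs H='10': no prefix
  A='011' vs C='11': no prefix
  H='10' vs B='00': no prefix
  H='10' vs D='010': no prefix
  H='10' vs A='011': no prefix
  H='10' vs C='11': no prefix
  C='11' vs B='00': no prefix
  C='11' vs D='010': no prefix
  C='11' vs A='011': no prefix
  C='11' vs H='10': no prefix
No violation found over all pairs.

YES -- this is a valid prefix code. No codeword is a prefix of any other codeword.


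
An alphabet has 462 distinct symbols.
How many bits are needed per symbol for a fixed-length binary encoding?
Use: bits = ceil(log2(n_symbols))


log2(462) = 8.8517
Bracket: 2^8 = 256 < 462 <= 2^9 = 512
So ceil(log2(462)) = 9

bits = ceil(log2(462)) = ceil(8.8517) = 9 bits


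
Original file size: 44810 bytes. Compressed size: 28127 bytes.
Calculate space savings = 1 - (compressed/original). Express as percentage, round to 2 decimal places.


ratio = compressed/original = 28127/44810 = 0.627695
savings = 1 - ratio = 1 - 0.627695 = 0.372305
as a percentage: 0.372305 * 100 = 37.23%

Space savings = 1 - 28127/44810 = 37.23%


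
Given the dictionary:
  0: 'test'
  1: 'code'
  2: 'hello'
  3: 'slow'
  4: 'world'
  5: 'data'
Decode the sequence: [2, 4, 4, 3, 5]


Look up each index in the dictionary:
  2 -> 'hello'
  4 -> 'world'
  4 -> 'world'
  3 -> 'slow'
  5 -> 'data'

Decoded: "hello world world slow data"


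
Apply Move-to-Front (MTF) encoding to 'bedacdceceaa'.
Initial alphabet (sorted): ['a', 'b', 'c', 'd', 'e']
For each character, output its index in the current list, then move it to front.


MTF encoding:
'b': index 1 in ['a', 'b', 'c', 'd', 'e'] -> ['b', 'a', 'c', 'd', 'e']
'e': index 4 in ['b', 'a', 'c', 'd', 'e'] -> ['e', 'b', 'a', 'c', 'd']
'd': index 4 in ['e', 'b', 'a', 'c', 'd'] -> ['d', 'e', 'b', 'a', 'c']
'a': index 3 in ['d', 'e', 'b', 'a', 'c'] -> ['a', 'd', 'e', 'b', 'c']
'c': index 4 in ['a', 'd', 'e', 'b', 'c'] -> ['c', 'a', 'd', 'e', 'b']
'd': index 2 in ['c', 'a', 'd', 'e', 'b'] -> ['d', 'c', 'a', 'e', 'b']
'c': index 1 in ['d', 'c', 'a', 'e', 'b'] -> ['c', 'd', 'a', 'e', 'b']
'e': index 3 in ['c', 'd', 'a', 'e', 'b'] -> ['e', 'c', 'd', 'a', 'b']
'c': index 1 in ['e', 'c', 'd', 'a', 'b'] -> ['c', 'e', 'd', 'a', 'b']
'e': index 1 in ['c', 'e', 'd', 'a', 'b'] -> ['e', 'c', 'd', 'a', 'b']
'a': index 3 in ['e', 'c', 'd', 'a', 'b'] -> ['a', 'e', 'c', 'd', 'b']
'a': index 0 in ['a', 'e', 'c', 'd', 'b'] -> ['a', 'e', 'c', 'd', 'b']


Output: [1, 4, 4, 3, 4, 2, 1, 3, 1, 1, 3, 0]


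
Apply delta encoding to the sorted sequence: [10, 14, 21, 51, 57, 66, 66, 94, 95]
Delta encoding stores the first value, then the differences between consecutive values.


First value: 10
Deltas:
  14 - 10 = 4
  21 - 14 = 7
  51 - 21 = 30
  57 - 51 = 6
  66 - 57 = 9
  66 - 66 = 0
  94 - 66 = 28
  95 - 94 = 1


Delta encoded: [10, 4, 7, 30, 6, 9, 0, 28, 1]


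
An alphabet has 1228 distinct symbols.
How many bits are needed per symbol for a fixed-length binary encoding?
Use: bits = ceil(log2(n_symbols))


log2(1228) = 10.2621
Bracket: 2^10 = 1024 < 1228 <= 2^11 = 2048
So ceil(log2(1228)) = 11

bits = ceil(log2(1228)) = ceil(10.2621) = 11 bits


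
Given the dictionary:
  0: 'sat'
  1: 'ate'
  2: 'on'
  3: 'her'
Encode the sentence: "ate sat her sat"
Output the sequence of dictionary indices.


Look up each word in the dictionary:
  'ate' -> 1
  'sat' -> 0
  'her' -> 3
  'sat' -> 0

Encoded: [1, 0, 3, 0]


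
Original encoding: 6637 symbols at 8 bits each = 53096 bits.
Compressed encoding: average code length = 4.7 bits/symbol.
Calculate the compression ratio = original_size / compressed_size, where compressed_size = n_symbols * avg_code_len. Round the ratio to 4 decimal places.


original_size = n_symbols * orig_bits = 6637 * 8 = 53096 bits
compressed_size = n_symbols * avg_code_len = 6637 * 4.7 = 31193.9 bits
ratio = original_size / compressed_size = 53096 / 31193.9 = 1.7021

Compression ratio = 1.7021


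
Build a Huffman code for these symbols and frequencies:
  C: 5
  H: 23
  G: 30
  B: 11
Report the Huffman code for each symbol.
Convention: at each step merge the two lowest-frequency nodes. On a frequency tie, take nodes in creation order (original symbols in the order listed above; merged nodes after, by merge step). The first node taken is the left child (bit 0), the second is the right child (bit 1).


Huffman tree construction:
Step 1: Merge C(5) + B(11) = 16
Step 2: Merge (C+B)(16) + H(23) = 39
Step 3: Merge G(30) + ((C+B)+H)(39) = 69
Read each symbol's code off the tree from the root (left child = 0, right child = 1).

Codes:
  C: 100 (length 3)
  H: 11 (length 2)
  G: 0 (length 1)
  B: 101 (length 3)
Average code length: 124/69 = 1.7971 bits/symbol


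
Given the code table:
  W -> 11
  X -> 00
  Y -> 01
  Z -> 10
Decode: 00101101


Decoding:
00 -> X
10 -> Z
11 -> W
01 -> Y


Result: XZWY


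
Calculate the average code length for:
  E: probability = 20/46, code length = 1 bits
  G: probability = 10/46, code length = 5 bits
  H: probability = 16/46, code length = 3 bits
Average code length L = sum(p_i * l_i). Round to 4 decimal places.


Weighted contributions p_i * l_i:
  E: (20/46) * 1 = 20/46
  G: (10/46) * 5 = 50/46
  H: (16/46) * 3 = 48/46
Sum = (20 + 50 + 48)/46 = 118/46

L = 118/46 = 2.5652 bits/symbol


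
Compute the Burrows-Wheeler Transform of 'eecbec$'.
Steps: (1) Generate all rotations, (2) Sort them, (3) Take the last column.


Rotations (sorted):
  0: $eecbec -> last char: c
  1: bec$eec -> last char: c
  2: c$eecbe -> last char: e
  3: cbec$ee -> last char: e
  4: ec$eecb -> last char: b
  5: ecbec$e -> last char: e
  6: eecbec$ -> last char: $


BWT = cceebe$


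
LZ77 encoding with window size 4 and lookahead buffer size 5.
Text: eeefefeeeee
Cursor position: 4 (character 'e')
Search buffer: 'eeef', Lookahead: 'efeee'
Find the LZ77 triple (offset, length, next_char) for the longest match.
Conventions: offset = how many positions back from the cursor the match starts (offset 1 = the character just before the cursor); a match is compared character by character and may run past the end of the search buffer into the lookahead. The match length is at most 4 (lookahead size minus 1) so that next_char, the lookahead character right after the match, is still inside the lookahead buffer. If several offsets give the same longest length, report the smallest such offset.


Try each offset into the search buffer:
  offset=1 (pos 3, char 'f'): match length 0
  offset=2 (pos 2, char 'e'): match length 3
  offset=3 (pos 1, char 'e'): match length 1
  offset=4 (pos 0, char 'e'): match length 1
Longest match has length 3 at offset 2.
next_char = character at position 4 + 3 = 7 -> 'e'

Best match: offset=2, length=3 (matching 'efe' starting at position 2)
LZ77 triple: (2, 3, 'e')


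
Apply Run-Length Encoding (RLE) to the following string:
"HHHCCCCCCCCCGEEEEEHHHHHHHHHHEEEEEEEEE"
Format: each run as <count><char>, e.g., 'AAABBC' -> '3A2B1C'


Scanning runs left to right:
  i=0: run of 'H' x 3 -> '3H'
  i=3: run of 'C' x 9 -> '9C'
  i=12: run of 'G' x 1 -> '1G'
  i=13: run of 'E' x 5 -> '5E'
  i=18: run of 'H' x 10 -> '10H'
  i=28: run of 'E' x 9 -> '9E'

RLE = 3H9C1G5E10H9E


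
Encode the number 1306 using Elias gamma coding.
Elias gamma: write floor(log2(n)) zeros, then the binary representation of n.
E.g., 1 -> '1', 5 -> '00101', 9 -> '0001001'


num_bits = floor(log2(1306)) + 1 = 11
leading_zeros = num_bits - 1 = 10
binary(1306) = 10100011010

Elias gamma(1306) = '0000000000' + '10100011010' = 000000000010100011010 (21 bits)


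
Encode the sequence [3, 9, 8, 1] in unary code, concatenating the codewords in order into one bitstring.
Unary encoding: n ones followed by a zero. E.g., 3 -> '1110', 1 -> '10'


Encode each number as n ones followed by a terminating 0:
  3 -> 1110 (4 bits)
  9 -> 1111111110 (10 bits)
  8 -> 111111110 (9 bits)
  1 -> 10 (2 bits)
Total length = 4 + 10 + 9 + 2 = 25 bits.

Unary([3, 9, 8, 1]) = 1110111111111011111111010 (25 bits)


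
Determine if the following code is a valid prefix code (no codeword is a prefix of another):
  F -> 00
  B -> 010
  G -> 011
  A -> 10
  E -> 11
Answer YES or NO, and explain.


Checking each pair (does one codeword prefix another?):
  F='00' vs B='010': no prefix
  F='00' vs G='011': no prefix
  F='00' vs A='10': no prefix
  F='00' vs E='11': no prefix
  B='010' vs F='00': no prefix
  B='010' vs G='011': no prefix
  B='010' vs A='10': no prefix
  B='010' vs E='11': no prefix
  G='011' vs F='00': no prefix
  G='011' vs B='010': no prefix
  G='011' vs A='10': no prefix
  G='011' vs E='11': no prefix
  A='10' vs F='00': no prefix
  A='10' vs B='010': no prefix
  A='10' vs G='011': no prefix
  A='10' vs E='11': no prefix
  E='11' vs F='00': no prefix
  E='11' vs B='010': no prefix
  E='11' vs G='011': no prefix
  E='11' vs A='10': no prefix
No violation found over all pairs.

YES -- this is a valid prefix code. No codeword is a prefix of any other codeword.


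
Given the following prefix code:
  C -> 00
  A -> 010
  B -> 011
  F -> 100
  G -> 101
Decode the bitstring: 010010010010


Decoding step by step:
Bits 010 -> A
Bits 010 -> A
Bits 010 -> A
Bits 010 -> A


Decoded message: AAAA


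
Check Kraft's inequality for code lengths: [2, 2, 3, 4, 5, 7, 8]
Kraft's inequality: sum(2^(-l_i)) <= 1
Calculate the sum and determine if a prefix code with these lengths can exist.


Sum = 2^(-2) + 2^(-2) + 2^(-3) + 2^(-4) + 2^(-5) + 2^(-7) + 2^(-8)
    = 0.25 + 0.25 + 0.125 + 0.0625 + 0.03125 + 0.0078125 + 0.00390625
    = 187/256 = 0.73046875
Since 0.73046875 <= 1, Kraft's inequality IS satisfied.
A prefix code with these lengths CAN exist.

Kraft sum = 0.73046875. Satisfied.


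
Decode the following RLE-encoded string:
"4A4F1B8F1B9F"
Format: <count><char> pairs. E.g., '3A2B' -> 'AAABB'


Expanding each <count><char> pair:
  4A -> 'AAAA'
  4F -> 'FFFF'
  1B -> 'B'
  8F -> 'FFFFFFFF'
  1B -> 'B'
  9F -> 'FFFFFFFFF'

Decoded = AAAAFFFFBFFFFFFFFBFFFFFFFFF


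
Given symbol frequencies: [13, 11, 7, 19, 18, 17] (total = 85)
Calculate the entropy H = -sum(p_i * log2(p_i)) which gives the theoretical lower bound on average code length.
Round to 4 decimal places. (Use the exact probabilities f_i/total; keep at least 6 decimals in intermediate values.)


Per-symbol terms -p_i * log2(p_i) with p_i = f_i/85:
  p = 13/85 = 0.152941: log2(p) = -2.708951, -p*log2(p) = 0.414310
  p = 11/85 = 0.129412: log2(p) = -2.949959, -p*log2(p) = 0.381759
  p = 7/85 = 0.082353: log2(p) = -3.602036, -p*log2(p) = 0.296638
  p = 19/85 = 0.223529: log2(p) = -2.161463, -p*log2(p) = 0.483151
  p = 18/85 = 0.211765: log2(p) = -2.239466, -p*log2(p) = 0.474240
  p = 17/85 = 0.200000: log2(p) = -2.321928, -p*log2(p) = 0.464386
H = 0.414310 + 0.381759 + 0.296638 + 0.483151 + 0.474240 + 0.464386 = 2.514484

H = 2.5145 bits/symbol


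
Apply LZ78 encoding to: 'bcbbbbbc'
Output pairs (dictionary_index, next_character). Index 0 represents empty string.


LZ78 encoding steps:
Dictionary: {0: ''}
Step 1: w='' (idx 0), next='b' -> output (0, 'b'), add 'b' as idx 1
Step 2: w='' (idx 0), next='c' -> output (0, 'c'), add 'c' as idx 2
Step 3: w='b' (idx 1), next='b' -> output (1, 'b'), add 'bb' as idx 3
Step 4: w='bb' (idx 3), next='b' -> output (3, 'b'), add 'bbb' as idx 4
Step 5: w='c' (idx 2), end of input -> output (2, '')


Encoded: [(0, 'b'), (0, 'c'), (1, 'b'), (3, 'b'), (2, '')]


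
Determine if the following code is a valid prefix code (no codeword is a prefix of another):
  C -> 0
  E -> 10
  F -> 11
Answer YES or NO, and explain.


Checking each pair (does one codeword prefix another?):
  C='0' vs E='10': no prefix
  C='0' vs F='11': no prefix
  E='10' vs C='0': no prefix
  E='10' vs F='11': no prefix
  F='11' vs C='0': no prefix
  F='11' vs E='10': no prefix
No violation found over all pairs.

YES -- this is a valid prefix code. No codeword is a prefix of any other codeword.


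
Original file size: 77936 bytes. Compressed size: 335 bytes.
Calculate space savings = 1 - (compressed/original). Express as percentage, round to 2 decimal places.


ratio = compressed/original = 335/77936 = 0.004298
savings = 1 - ratio = 1 - 0.004298 = 0.995702
as a percentage: 0.995702 * 100 = 99.57%

Space savings = 1 - 335/77936 = 99.57%


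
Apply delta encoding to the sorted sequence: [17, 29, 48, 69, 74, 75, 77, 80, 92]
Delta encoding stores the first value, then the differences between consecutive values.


First value: 17
Deltas:
  29 - 17 = 12
  48 - 29 = 19
  69 - 48 = 21
  74 - 69 = 5
  75 - 74 = 1
  77 - 75 = 2
  80 - 77 = 3
  92 - 80 = 12


Delta encoded: [17, 12, 19, 21, 5, 1, 2, 3, 12]
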